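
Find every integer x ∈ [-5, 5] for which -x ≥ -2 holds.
Holds for: {-5, -4, -3, -2, -1, 0, 1, 2}
Fails for: {3, 4, 5}

Answer: {-5, -4, -3, -2, -1, 0, 1, 2}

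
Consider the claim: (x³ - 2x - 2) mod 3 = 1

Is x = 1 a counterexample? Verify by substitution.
Substitute x = 1 into the relation:
x = 1: LHS = (1³ - 2·1 - 2) mod 3 = (-3) mod 3 = 0; 0 = 1 — FAILS

Since the claim fails at x = 1, this value is a counterexample.

Answer: Yes, x = 1 is a counterexample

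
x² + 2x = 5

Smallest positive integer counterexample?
Testing positive integers:
x = 1: LHS = 1² + 2·1 = 3; 3 = 5 — FAILS  ← smallest positive counterexample

Answer: x = 1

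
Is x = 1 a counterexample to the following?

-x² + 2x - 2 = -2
Substitute x = 1 into the relation:
x = 1: LHS = -1² + 2·1 - 2 = -1; -1 = -2 — FAILS

Since the claim fails at x = 1, this value is a counterexample.

Answer: Yes, x = 1 is a counterexample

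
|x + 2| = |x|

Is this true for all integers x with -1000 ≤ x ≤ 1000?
The claim fails at x = 0:
x = 0: LHS = |0 + 2| = |2| = 2, RHS = |0| = 0; 2 = 0 — FAILS

Because a single integer refutes it, the statement is false.

Answer: False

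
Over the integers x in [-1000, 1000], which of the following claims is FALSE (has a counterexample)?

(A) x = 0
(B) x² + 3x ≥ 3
(A) x = 1: 1 = 0 — FAILS
(B) x = 0: LHS = 0² + 3·0 = 0; 0 ≥ 3 — FAILS

Answer: Both A and B are false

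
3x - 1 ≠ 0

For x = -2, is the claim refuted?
Substitute x = -2 into the relation:
x = -2: LHS = 3·(-2) - 1 = -7; -7 ≠ 0 — holds

The relation holds at x = -2, so it is not a counterexample.

Answer: No, x = -2 is not a counterexample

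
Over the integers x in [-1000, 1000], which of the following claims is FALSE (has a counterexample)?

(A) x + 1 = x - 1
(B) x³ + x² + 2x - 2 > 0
(A) x = 0: LHS = 0 + 1 = 1, RHS = 0 - 1 = -1; 1 = -1 — FAILS
(B) x = 0: LHS = 0³ + 0² + 2·0 - 2 = -2; -2 > 0 — FAILS

Answer: Both A and B are false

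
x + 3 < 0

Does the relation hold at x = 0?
x = 0: LHS = 0 + 3 = 3; 3 < 0 — FAILS

The relation fails at x = 0, so x = 0 is a counterexample.

Answer: No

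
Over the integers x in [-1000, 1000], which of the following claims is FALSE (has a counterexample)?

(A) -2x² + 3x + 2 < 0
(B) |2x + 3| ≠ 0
(A) x = 0: LHS = -2·0² + 3·0 + 2 = 2; 2 < 0 — FAILS

(B) Over all integers in [-1000, 1000], LHS − RHS is always positive; it is smallest at x = -1, where it equals 1:
x = -1: LHS = |2·(-1) + 3| = |1| = 1; 1 ≠ 0 — holds
At the ends of the range:
x = -1000: LHS = |2·(-1000) + 3| = |-1997| = 1997; 1997 ≠ 0 — holds
x = 1000: LHS = |2·1000 + 3| = |2003| = 2003; 2003 ≠ 0 — holds
Hence LHS − RHS is never 0, i.e. the two sides are never equal, so the relation holds for every integer in [-1000, 1000].

Only (A) has a counterexample.

Answer: A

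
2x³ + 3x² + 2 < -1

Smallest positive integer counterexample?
Testing positive integers:
x = 1: LHS = 2·1³ + 3·1² + 2 = 7; 7 < -1 — FAILS  ← smallest positive counterexample

Answer: x = 1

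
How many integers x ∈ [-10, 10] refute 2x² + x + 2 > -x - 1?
Over all integers in [-10, 10], LHS − RHS is smallest at x = 0, where it equals 3:
x = 0: LHS = 2·0² + 0 + 2 = 2, RHS = -0 - 1 = -1; 2 > -1 — holds
At the ends of the range:
x = -10: LHS = 2·(-10)² + (-10) + 2 = 192, RHS = -(-10) - 1 = 9; 192 > 9 — holds
x = 10: LHS = 2·10² + 10 + 2 = 212, RHS = -10 - 1 = -11; 212 > -11 — holds
Hence LHS − RHS is never zero or negative, i.e. LHS > RHS throughout, so the relation holds for every integer in [-10, 10].

No counterexample appears in that range.

Answer: 0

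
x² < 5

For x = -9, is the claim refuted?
Substitute x = -9 into the relation:
x = -9: LHS = (-9)² = 81; 81 < 5 — FAILS

Since the claim fails at x = -9, this value is a counterexample.

Answer: Yes, x = -9 is a counterexample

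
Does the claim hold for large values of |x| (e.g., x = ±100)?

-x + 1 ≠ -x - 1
x = 100: LHS = -100 + 1 = -99, RHS = -100 - 1 = -101; -99 ≠ -101 — holds
x = -100: LHS = -(-100) + 1 = 101, RHS = -(-100) - 1 = 99; 101 ≠ 99 — holds

Answer: Yes, holds for both x = 100 and x = -100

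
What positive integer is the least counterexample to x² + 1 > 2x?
Testing positive integers:
x = 1: LHS = 1² + 1 = 2, RHS = 2·1 = 2; 2 > 2 — FAILS  ← smallest positive counterexample

Answer: x = 1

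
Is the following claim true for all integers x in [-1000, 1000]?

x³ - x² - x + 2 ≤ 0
The claim fails at x = 0:
x = 0: LHS = 0³ - 0² - 0 + 2 = 2; 2 ≤ 0 — FAILS

Because a single integer refutes it, the statement is false.

Answer: False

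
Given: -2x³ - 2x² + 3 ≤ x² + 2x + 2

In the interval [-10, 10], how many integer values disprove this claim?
Counterexamples in [-10, 10]: {-10, -9, -8, -7, -6, -5, -4, -3, -2, -1, 0}.

Counting them gives 11 values.

Answer: 11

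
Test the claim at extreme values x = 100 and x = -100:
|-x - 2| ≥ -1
x = 100: LHS = |-100 - 2| = |-102| = 102; 102 ≥ -1 — holds
x = -100: LHS = |-(-100) - 2| = |98| = 98; 98 ≥ -1 — holds

Answer: Yes, holds for both x = 100 and x = -100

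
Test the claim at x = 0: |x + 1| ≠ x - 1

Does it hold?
x = 0: LHS = |0 + 1| = |1| = 1, RHS = 0 - 1 = -1; 1 ≠ -1 — holds

The relation is satisfied at x = 0.

Answer: Yes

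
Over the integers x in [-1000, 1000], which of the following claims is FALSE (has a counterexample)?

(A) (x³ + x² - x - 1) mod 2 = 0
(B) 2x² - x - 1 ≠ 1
(A) x = 0: LHS = (0³ + 0² - 0 - 1) mod 2 = (-1) mod 2 = 1; 1 = 0 — FAILS

(B) Track d = LHS − RHS over the integers in [-1000, 1000]. Equality would need d = 0, but d changes sign only between consecutive integers, jumping over 0:
x = -1: LHS = 2·(-1)² - (-1) - 1 = 2; 2 ≠ 1 — holds  (d = 1)
x = 0: LHS = 2·0² - 0 - 1 = -1; -1 ≠ 1 — holds  (d = -2)
x = 1: LHS = 2·1² - 1 - 1 = 0; 0 ≠ 1 — holds  (d = -1)
x = 2: LHS = 2·2² - 2 - 1 = 5; 5 ≠ 1 — holds  (d = 4)
Away from these crossings d keeps a constant sign, and checking every integer in [-1000, 1000] confirms d ≠ 0 throughout. Hence the two sides are never equal, so the relation holds for every integer in [-1000, 1000].

Only (A) has a counterexample.

Answer: A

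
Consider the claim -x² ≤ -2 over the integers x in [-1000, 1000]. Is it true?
The claim fails at x = 0:
x = 0: LHS = -0² = 0; 0 ≤ -2 — FAILS

Because a single integer refutes it, the statement is false.

Answer: False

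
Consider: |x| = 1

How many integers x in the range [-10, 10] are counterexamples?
Counterexamples in [-10, 10]: {-10, -9, -8, -7, -6, -5, -4, -3, -2, 0, 2, 3, 4, 5, 6, 7, 8, 9, 10}.

Counting them gives 19 values.

Answer: 19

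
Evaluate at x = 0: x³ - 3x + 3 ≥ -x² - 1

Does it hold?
x = 0: LHS = 0³ - 3·0 + 3 = 3, RHS = -0² - 1 = -1; 3 ≥ -1 — holds

The relation is satisfied at x = 0.

Answer: Yes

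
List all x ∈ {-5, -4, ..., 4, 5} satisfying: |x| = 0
Holds for: {0}
Fails for: {-5, -4, -3, -2, -1, 1, 2, 3, 4, 5}

Answer: {0}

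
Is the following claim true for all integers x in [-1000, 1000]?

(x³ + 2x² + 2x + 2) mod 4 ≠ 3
The claim fails at x = 1:
x = 1: LHS = (1³ + 2·1² + 2·1 + 2) mod 4 = 7 mod 4 = 3; 3 ≠ 3 — FAILS

Because a single integer refutes it, the statement is false.

Answer: False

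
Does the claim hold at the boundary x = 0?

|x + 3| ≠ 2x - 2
x = 0: LHS = |0 + 3| = |3| = 3, RHS = 2·0 - 2 = -2; 3 ≠ -2 — holds

The relation is satisfied at x = 0.

Answer: Yes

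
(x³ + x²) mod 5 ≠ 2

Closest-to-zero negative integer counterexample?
Testing negative integers from -1 downward:
x = -1: LHS = ((-1)³ + (-1)²) mod 5 = 0 mod 5 = 0; 0 ≠ 2 — holds
x = -2: LHS = ((-2)³ + (-2)²) mod 5 = (-4) mod 5 = 1; 1 ≠ 2 — holds
x = -3: LHS = ((-3)³ + (-3)²) mod 5 = (-18) mod 5 = 2; 2 ≠ 2 — FAILS  ← closest negative counterexample to 0

Answer: x = -3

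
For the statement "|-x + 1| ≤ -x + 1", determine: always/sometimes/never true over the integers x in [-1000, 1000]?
Holds at x = 0: LHS = |-0 + 1| = |1| = 1, RHS = -0 + 1 = 1; 1 ≤ 1 — holds
Fails at x = 2: LHS = |-2 + 1| = |-1| = 1, RHS = -2 + 1 = -1; 1 ≤ -1 — FAILS
It is satisfied by some integers in the range but not all.

Answer: Sometimes true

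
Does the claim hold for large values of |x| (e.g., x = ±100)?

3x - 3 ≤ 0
x = 100: LHS = 3·100 - 3 = 297; 297 ≤ 0 — FAILS
x = -100: LHS = 3·(-100) - 3 = -303; -303 ≤ 0 — holds

Answer: Partially: fails for x = 100, holds for x = -100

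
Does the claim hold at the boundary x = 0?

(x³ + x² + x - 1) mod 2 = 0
x = 0: LHS = (0³ + 0² + 0 - 1) mod 2 = (-1) mod 2 = 1; 1 = 0 — FAILS

The relation fails at x = 0, so x = 0 is a counterexample.

Answer: No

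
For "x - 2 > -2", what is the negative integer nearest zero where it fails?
Testing negative integers from -1 downward:
x = -1: LHS = (-1) - 2 = -3; -3 > -2 — FAILS  ← closest negative counterexample to 0

Answer: x = -1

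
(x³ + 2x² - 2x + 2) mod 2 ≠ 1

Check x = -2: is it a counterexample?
Substitute x = -2 into the relation:
x = -2: LHS = ((-2)³ + 2·(-2)² - 2·(-2) + 2) mod 2 = 6 mod 2 = 0; 0 ≠ 1 — holds

The claim holds here, so x = -2 is not a counterexample. (A counterexample exists elsewhere, e.g. x = 1.)

Answer: No, x = -2 is not a counterexample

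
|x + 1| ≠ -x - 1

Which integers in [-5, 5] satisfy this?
Holds for: {0, 1, 2, 3, 4, 5}
Fails for: {-5, -4, -3, -2, -1}

Answer: {0, 1, 2, 3, 4, 5}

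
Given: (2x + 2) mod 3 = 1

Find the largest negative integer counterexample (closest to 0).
Testing negative integers from -1 downward:
x = -1: LHS = (2·(-1) + 2) mod 3 = 0 mod 3 = 0; 0 = 1 — FAILS  ← closest negative counterexample to 0

Answer: x = -1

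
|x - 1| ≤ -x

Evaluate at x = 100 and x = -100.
x = 100: LHS = |100 - 1| = |99| = 99; 99 ≤ -100 — FAILS
x = -100: LHS = |(-100) - 1| = |-101| = 101, RHS = -(-100) = 100; 101 ≤ 100 — FAILS

Answer: No, fails for both x = 100 and x = -100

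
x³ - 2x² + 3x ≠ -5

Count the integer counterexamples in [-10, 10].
Track d = LHS − RHS over the integers in [-10, 10]. Equality would need d = 0, but d changes sign only between consecutive integers, jumping over 0:
x = -1: LHS = (-1)³ - 2·(-1)² + 3·(-1) = -6; -6 ≠ -5 — holds  (d = -1)
x = 0: LHS = 0³ - 2·0² + 3·0 = 0; 0 ≠ -5 — holds  (d = 5)
Away from these crossings d keeps a constant sign, and checking every integer in [-10, 10] confirms d ≠ 0 throughout. Hence the two sides are never equal, so the relation holds for every integer in [-10, 10].

No counterexample appears in that range.

Answer: 0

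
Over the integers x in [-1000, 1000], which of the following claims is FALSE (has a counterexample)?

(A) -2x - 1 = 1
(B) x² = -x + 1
(A) x = 0: LHS = -2·0 - 1 = -1; -1 = 1 — FAILS
(B) x = 0: LHS = 0² = 0, RHS = -0 + 1 = 1; 0 = 1 — FAILS

Answer: Both A and B are false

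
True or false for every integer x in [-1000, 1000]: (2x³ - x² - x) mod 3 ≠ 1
The claim fails at x = -1:
x = -1: LHS = (2·(-1)³ - (-1)² - (-1)) mod 3 = (-2) mod 3 = 1; 1 ≠ 1 — FAILS

Because a single integer refutes it, the statement is false.

Answer: False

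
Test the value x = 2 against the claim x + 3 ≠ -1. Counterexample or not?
Substitute x = 2 into the relation:
x = 2: LHS = 2 + 3 = 5; 5 ≠ -1 — holds

The claim holds here, so x = 2 is not a counterexample. (A counterexample exists elsewhere, e.g. x = -4.)

Answer: No, x = 2 is not a counterexample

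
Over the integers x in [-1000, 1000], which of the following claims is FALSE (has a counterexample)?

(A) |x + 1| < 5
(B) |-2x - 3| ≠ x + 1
(A) x = 4: LHS = |4 + 1| = |5| = 5; 5 < 5 — FAILS

(B) Over all integers in [-1000, 1000], LHS − RHS is always positive; it is smallest at x = -1, where it equals 1:
x = -1: LHS = |-2·(-1) - 3| = |-1| = 1, RHS = (-1) + 1 = 0; 1 ≠ 0 — holds
At the ends of the range:
x = -1000: LHS = |-2·(-1000) - 3| = |1997| = 1997, RHS = (-1000) + 1 = -999; 1997 ≠ -999 — holds
x = 1000: LHS = |-2·1000 - 3| = |-2003| = 2003, RHS = 1000 + 1 = 1001; 2003 ≠ 1001 — holds
Hence LHS − RHS is never 0, i.e. the two sides are never equal, so the relation holds for every integer in [-1000, 1000].

Only (A) has a counterexample.

Answer: A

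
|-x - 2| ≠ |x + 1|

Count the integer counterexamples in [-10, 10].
Track d = LHS − RHS over the integers in [-10, 10]. Equality would need d = 0, but d changes sign only between consecutive integers, jumping over 0:
x = -2: LHS = |-(-2) - 2| = |0| = 0, RHS = |(-2) + 1| = |-1| = 1; 0 ≠ 1 — holds  (d = -1)
x = -1: LHS = |-(-1) - 2| = |-1| = 1, RHS = |(-1) + 1| = |0| = 0; 1 ≠ 0 — holds  (d = 1)
Away from these crossings d keeps a constant sign, and checking every integer in [-10, 10] confirms d ≠ 0 throughout. Hence the two sides are never equal, so the relation holds for every integer in [-10, 10].

No counterexample appears in that range.

Answer: 0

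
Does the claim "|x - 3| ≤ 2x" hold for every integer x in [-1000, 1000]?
The claim fails at x = 0:
x = 0: LHS = |0 - 3| = |-3| = 3, RHS = 2·0 = 0; 3 ≤ 0 — FAILS

Because a single integer refutes it, the statement is false.

Answer: False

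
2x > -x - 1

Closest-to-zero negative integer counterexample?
Testing negative integers from -1 downward:
x = -1: LHS = 2·(-1) = -2, RHS = -(-1) - 1 = 0; -2 > 0 — FAILS  ← closest negative counterexample to 0

Answer: x = -1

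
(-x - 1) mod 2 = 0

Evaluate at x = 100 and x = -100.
x = 100: LHS = (-100 - 1) mod 2 = (-101) mod 2 = 1; 1 = 0 — FAILS
x = -100: LHS = (-(-100) - 1) mod 2 = 99 mod 2 = 1; 1 = 0 — FAILS

Answer: No, fails for both x = 100 and x = -100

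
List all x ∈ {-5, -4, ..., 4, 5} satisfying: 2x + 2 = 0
Holds for: {-1}
Fails for: {-5, -4, -3, -2, 0, 1, 2, 3, 4, 5}

Answer: {-1}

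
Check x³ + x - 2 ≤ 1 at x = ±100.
x = 100: LHS = 100³ + 100 - 2 = 1000098; 1000098 ≤ 1 — FAILS
x = -100: LHS = (-100)³ + (-100) - 2 = -1000102; -1000102 ≤ 1 — holds

Answer: Partially: fails for x = 100, holds for x = -100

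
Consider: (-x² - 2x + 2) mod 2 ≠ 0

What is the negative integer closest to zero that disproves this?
Testing negative integers from -1 downward:
x = -1: LHS = (-(-1)² - 2·(-1) + 2) mod 2 = 3 mod 2 = 1; 1 ≠ 0 — holds
x = -2: LHS = (-(-2)² - 2·(-2) + 2) mod 2 = 2 mod 2 = 0; 0 ≠ 0 — FAILS  ← closest negative counterexample to 0

Answer: x = -2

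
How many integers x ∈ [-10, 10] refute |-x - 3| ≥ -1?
An absolute value is never negative, so the left side is ≥ 0 for every x, while the right side is -1. Tightest case in [-10, 10] is x = -3:
x = -3: LHS = |-(-3) - 3| = |0| = 0; 0 ≥ -1 — holds
Hence LHS − RHS is never negative, i.e. LHS ≥ RHS throughout, so the relation holds for every integer in [-10, 10].

No counterexample appears in that range.

Answer: 0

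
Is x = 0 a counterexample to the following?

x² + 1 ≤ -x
Substitute x = 0 into the relation:
x = 0: LHS = 0² + 1 = 1, RHS = -0 = 0; 1 ≤ 0 — FAILS

Since the claim fails at x = 0, this value is a counterexample.

Answer: Yes, x = 0 is a counterexample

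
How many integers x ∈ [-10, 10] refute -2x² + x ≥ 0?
Counterexamples in [-10, 10]: {-10, -9, -8, -7, -6, -5, -4, -3, -2, -1, 1, 2, 3, 4, 5, 6, 7, 8, 9, 10}.

Counting them gives 20 values.

Answer: 20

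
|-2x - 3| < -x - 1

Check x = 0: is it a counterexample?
Substitute x = 0 into the relation:
x = 0: LHS = |-2·0 - 3| = |-3| = 3, RHS = -0 - 1 = -1; 3 < -1 — FAILS

Since the claim fails at x = 0, this value is a counterexample.

Answer: Yes, x = 0 is a counterexample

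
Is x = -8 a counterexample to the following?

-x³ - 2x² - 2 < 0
Substitute x = -8 into the relation:
x = -8: LHS = -(-8)³ - 2·(-8)² - 2 = 382; 382 < 0 — FAILS

Since the claim fails at x = -8, this value is a counterexample.

Answer: Yes, x = -8 is a counterexample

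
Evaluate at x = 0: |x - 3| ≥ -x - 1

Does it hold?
x = 0: LHS = |0 - 3| = |-3| = 3, RHS = -0 - 1 = -1; 3 ≥ -1 — holds

The relation is satisfied at x = 0.

Answer: Yes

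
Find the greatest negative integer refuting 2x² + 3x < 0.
Testing negative integers from -1 downward:
x = -1: LHS = 2·(-1)² + 3·(-1) = -1; -1 < 0 — holds
x = -2: LHS = 2·(-2)² + 3·(-2) = 2; 2 < 0 — FAILS  ← closest negative counterexample to 0

Answer: x = -2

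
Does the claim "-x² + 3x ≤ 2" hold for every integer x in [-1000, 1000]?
Over all integers in [-1000, 1000], LHS − RHS is largest at x = 1, where it equals 0:
x = 1: LHS = -1² + 3·1 = 2; 2 ≤ 2 — holds
At the ends of the range:
x = -1000: LHS = -(-1000)² + 3·(-1000) = -1003000; -1003000 ≤ 2 — holds
x = 1000: LHS = -1000² + 3·1000 = -997000; -997000 ≤ 2 — holds
Hence LHS − RHS is never positive, i.e. LHS ≤ RHS throughout, so the relation holds for every integer in [-1000, 1000].

No counterexample exists.

Answer: True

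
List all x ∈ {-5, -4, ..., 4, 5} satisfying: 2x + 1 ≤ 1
Holds for: {-5, -4, -3, -2, -1, 0}
Fails for: {1, 2, 3, 4, 5}

Answer: {-5, -4, -3, -2, -1, 0}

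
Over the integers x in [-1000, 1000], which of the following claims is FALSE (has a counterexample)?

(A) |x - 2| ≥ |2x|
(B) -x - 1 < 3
(A) x = 1: LHS = |1 - 2| = |-1| = 1, RHS = |2·1| = |2| = 2; 1 ≥ 2 — FAILS
(B) x = -4: LHS = -(-4) - 1 = 3; 3 < 3 — FAILS

Answer: Both A and B are false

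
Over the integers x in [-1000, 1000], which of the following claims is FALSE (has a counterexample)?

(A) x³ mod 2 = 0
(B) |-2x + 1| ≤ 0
(A) x = 1: LHS = (1³) mod 2 = 1 mod 2 = 1; 1 = 0 — FAILS
(B) x = 0: LHS = |-2·0 + 1| = |1| = 1; 1 ≤ 0 — FAILS

Answer: Both A and B are false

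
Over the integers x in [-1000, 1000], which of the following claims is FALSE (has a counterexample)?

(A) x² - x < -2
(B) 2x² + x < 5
(A) x = 0: LHS = 0² - 0 = 0; 0 < -2 — FAILS
(B) x = 2: LHS = 2·2² + 2 = 10; 10 < 5 — FAILS

Answer: Both A and B are false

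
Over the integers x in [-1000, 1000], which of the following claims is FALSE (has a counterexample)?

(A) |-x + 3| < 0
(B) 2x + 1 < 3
(A) x = 0: LHS = |-0 + 3| = |3| = 3; 3 < 0 — FAILS
(B) x = 1: LHS = 2·1 + 1 = 3; 3 < 3 — FAILS

Answer: Both A and B are false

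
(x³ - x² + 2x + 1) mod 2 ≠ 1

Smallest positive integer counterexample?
Testing positive integers:
x = 1: LHS = (1³ - 1² + 2·1 + 1) mod 2 = 3 mod 2 = 1; 1 ≠ 1 — FAILS  ← smallest positive counterexample

Answer: x = 1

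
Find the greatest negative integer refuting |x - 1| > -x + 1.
Testing negative integers from -1 downward:
x = -1: LHS = |(-1) - 1| = |-2| = 2, RHS = -(-1) + 1 = 2; 2 > 2 — FAILS  ← closest negative counterexample to 0

Answer: x = -1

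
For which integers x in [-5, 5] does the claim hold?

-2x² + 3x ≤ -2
Holds for: {-5, -4, -3, -2, -1, 2, 3, 4, 5}
Fails for: {0, 1}

Answer: {-5, -4, -3, -2, -1, 2, 3, 4, 5}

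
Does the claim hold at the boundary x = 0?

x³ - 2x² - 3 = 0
x = 0: LHS = 0³ - 2·0² - 3 = -3; -3 = 0 — FAILS

The relation fails at x = 0, so x = 0 is a counterexample.

Answer: No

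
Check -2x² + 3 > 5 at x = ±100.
x = 100: LHS = -2·100² + 3 = -19997; -19997 > 5 — FAILS
x = -100: LHS = -2·(-100)² + 3 = -19997; -19997 > 5 — FAILS

Answer: No, fails for both x = 100 and x = -100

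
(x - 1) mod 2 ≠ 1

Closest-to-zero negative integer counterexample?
Testing negative integers from -1 downward:
x = -1: LHS = ((-1) - 1) mod 2 = (-2) mod 2 = 0; 0 ≠ 1 — holds
x = -2: LHS = ((-2) - 1) mod 2 = (-3) mod 2 = 1; 1 ≠ 1 — FAILS  ← closest negative counterexample to 0

Answer: x = -2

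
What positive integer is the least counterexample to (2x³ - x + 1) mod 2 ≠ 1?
Testing positive integers:
x = 1: LHS = (2·1³ - 1 + 1) mod 2 = 2 mod 2 = 0; 0 ≠ 1 — holds
x = 2: LHS = (2·2³ - 2 + 1) mod 2 = 15 mod 2 = 1; 1 ≠ 1 — FAILS  ← smallest positive counterexample

Answer: x = 2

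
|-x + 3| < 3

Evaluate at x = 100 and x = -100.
x = 100: LHS = |-100 + 3| = |-97| = 97; 97 < 3 — FAILS
x = -100: LHS = |-(-100) + 3| = |103| = 103; 103 < 3 — FAILS

Answer: No, fails for both x = 100 and x = -100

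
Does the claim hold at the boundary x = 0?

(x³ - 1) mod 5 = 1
x = 0: LHS = (0³ - 1) mod 5 = (-1) mod 5 = 4; 4 = 1 — FAILS

The relation fails at x = 0, so x = 0 is a counterexample.

Answer: No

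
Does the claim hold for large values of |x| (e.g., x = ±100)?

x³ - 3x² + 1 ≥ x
x = 100: LHS = 100³ - 3·100² + 1 = 970001; 970001 ≥ 100 — holds
x = -100: LHS = (-100)³ - 3·(-100)² + 1 = -1029999; -1029999 ≥ -100 — FAILS

Answer: Partially: holds for x = 100, fails for x = -100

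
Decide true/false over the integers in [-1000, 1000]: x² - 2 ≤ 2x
The claim fails at x = -1:
x = -1: LHS = (-1)² - 2 = -1, RHS = 2·(-1) = -2; -1 ≤ -2 — FAILS

Because a single integer refutes it, the statement is false.

Answer: False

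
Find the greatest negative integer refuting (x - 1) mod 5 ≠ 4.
Testing negative integers from -1 downward:
x = -1: LHS = ((-1) - 1) mod 5 = (-2) mod 5 = 3; 3 ≠ 4 — holds
x = -2: LHS = ((-2) - 1) mod 5 = (-3) mod 5 = 2; 2 ≠ 4 — holds
x = -3: LHS = ((-3) - 1) mod 5 = (-4) mod 5 = 1; 1 ≠ 4 — holds
x = -4: LHS = ((-4) - 1) mod 5 = (-5) mod 5 = 0; 0 ≠ 4 — holds
x = -5: LHS = ((-5) - 1) mod 5 = (-6) mod 5 = 4; 4 ≠ 4 — FAILS  ← closest negative counterexample to 0

Answer: x = -5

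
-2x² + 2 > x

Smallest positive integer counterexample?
Testing positive integers:
x = 1: LHS = -2·1² + 2 = 0; 0 > 1 — FAILS  ← smallest positive counterexample

Answer: x = 1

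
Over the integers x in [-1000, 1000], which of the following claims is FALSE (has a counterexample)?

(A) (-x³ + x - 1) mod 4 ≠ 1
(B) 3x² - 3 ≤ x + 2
(A) x = 2: LHS = (-2³ + 2 - 1) mod 4 = (-7) mod 4 = 1; 1 ≠ 1 — FAILS
(B) x = 2: LHS = 3·2² - 3 = 9, RHS = 2 + 2 = 4; 9 ≤ 4 — FAILS

Answer: Both A and B are false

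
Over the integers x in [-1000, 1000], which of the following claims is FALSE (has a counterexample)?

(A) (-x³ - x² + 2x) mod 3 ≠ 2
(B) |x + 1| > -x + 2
(A) For a polynomial with integer coefficients, its value mod 3 depends only on x mod 3, so it suffices to check one representative of each residue class, x = 0, 1, 2:
x = 0: LHS = (-0³ - 0² + 2·0) mod 3 = 0 mod 3 = 0; 0 ≠ 2 — holds
x = 1: LHS = (-1³ - 1² + 2·1) mod 3 = 0 mod 3 = 0; 0 ≠ 2 — holds
x = 2: LHS = (-2³ - 2² + 2·2) mod 3 = (-8) mod 3 = 1; 1 ≠ 2 — holds
The relation holds in every residue class, so the relation holds for every integer in [-1000, 1000].

(B) x = 0: LHS = |0 + 1| = |1| = 1, RHS = -0 + 2 = 2; 1 > 2 — FAILS

Only (B) has a counterexample.

Answer: B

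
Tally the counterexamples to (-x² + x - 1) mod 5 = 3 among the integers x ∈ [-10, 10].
Counterexamples in [-10, 10]: {-10, -9, -8, -6, -5, -4, -3, -1, 0, 1, 2, 4, 5, 6, 7, 9, 10}.

Counting them gives 17 values.

Answer: 17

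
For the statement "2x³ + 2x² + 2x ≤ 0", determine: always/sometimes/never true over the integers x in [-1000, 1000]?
Holds at x = 0: LHS = 2·0³ + 2·0² + 2·0 = 0; 0 ≤ 0 — holds
Fails at x = 1: LHS = 2·1³ + 2·1² + 2·1 = 6; 6 ≤ 0 — FAILS
It is satisfied by some integers in the range but not all.

Answer: Sometimes true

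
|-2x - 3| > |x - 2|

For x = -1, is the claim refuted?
Substitute x = -1 into the relation:
x = -1: LHS = |-2·(-1) - 3| = |-1| = 1, RHS = |(-1) - 2| = |-3| = 3; 1 > 3 — FAILS

Since the claim fails at x = -1, this value is a counterexample.

Answer: Yes, x = -1 is a counterexample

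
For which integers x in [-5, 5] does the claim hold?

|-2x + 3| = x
Holds for: {1, 3}
Fails for: {-5, -4, -3, -2, -1, 0, 2, 4, 5}

Answer: {1, 3}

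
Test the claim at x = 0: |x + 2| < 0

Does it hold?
x = 0: LHS = |0 + 2| = |2| = 2; 2 < 0 — FAILS

The relation fails at x = 0, so x = 0 is a counterexample.

Answer: No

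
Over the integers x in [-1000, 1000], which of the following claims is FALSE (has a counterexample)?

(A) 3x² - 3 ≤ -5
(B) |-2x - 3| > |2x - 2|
(A) x = 0: LHS = 3·0² - 3 = -3; -3 ≤ -5 — FAILS
(B) x = -1: LHS = |-2·(-1) - 3| = |-1| = 1, RHS = |2·(-1) - 2| = |-4| = 4; 1 > 4 — FAILS

Answer: Both A and B are false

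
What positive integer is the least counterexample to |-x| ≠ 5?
Testing positive integers:
x = 1: LHS = |-1| = 1; 1 ≠ 5 — holds
x = 2: LHS = |-2| = 2; 2 ≠ 5 — holds
x = 3: LHS = |-3| = 3; 3 ≠ 5 — holds
x = 4: LHS = |-4| = 4; 4 ≠ 5 — holds
x = 5: LHS = |-5| = 5; 5 ≠ 5 — FAILS  ← smallest positive counterexample

Answer: x = 5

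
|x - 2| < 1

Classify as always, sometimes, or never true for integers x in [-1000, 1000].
Holds at x = 2: LHS = |2 - 2| = |0| = 0; 0 < 1 — holds
Fails at x = 0: LHS = |0 - 2| = |-2| = 2; 2 < 1 — FAILS
It is satisfied by some integers in the range but not all.

Answer: Sometimes true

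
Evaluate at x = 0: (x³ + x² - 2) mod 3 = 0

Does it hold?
x = 0: LHS = (0³ + 0² - 2) mod 3 = (-2) mod 3 = 1; 1 = 0 — FAILS

The relation fails at x = 0, so x = 0 is a counterexample.

Answer: No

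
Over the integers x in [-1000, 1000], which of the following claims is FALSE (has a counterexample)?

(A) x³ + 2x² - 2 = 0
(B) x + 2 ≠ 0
(A) x = 0: LHS = 0³ + 2·0² - 2 = -2; -2 = 0 — FAILS
(B) x = -2: LHS = (-2) + 2 = 0; 0 ≠ 0 — FAILS

Answer: Both A and B are false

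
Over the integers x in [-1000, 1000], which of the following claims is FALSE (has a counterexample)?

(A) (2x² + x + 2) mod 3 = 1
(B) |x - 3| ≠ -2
(A) x = 0: LHS = (2·0² + 0 + 2) mod 3 = 2 mod 3 = 2; 2 = 1 — FAILS

(B) An absolute value is never negative, so the left side is ≥ 0 for every x, while the right side is -2. Tightest case in [-1000, 1000] is x = 3:
x = 3: LHS = |3 - 3| = |0| = 0; 0 ≠ -2 — holds
Hence LHS − RHS is never 0, i.e. the two sides are never equal, so the relation holds for every integer in [-1000, 1000].

Only (A) has a counterexample.

Answer: A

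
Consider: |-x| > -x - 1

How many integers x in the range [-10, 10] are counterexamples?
Over all integers in [-10, 10], LHS − RHS is smallest at x = 0, where it equals 1:
x = 0: LHS = |-0| = |0| = 0, RHS = -0 - 1 = -1; 0 > -1 — holds
At the ends of the range:
x = -10: LHS = |-(-10)| = |10| = 10, RHS = -(-10) - 1 = 9; 10 > 9 — holds
x = 10: LHS = |-10| = 10, RHS = -10 - 1 = -11; 10 > -11 — holds
Hence LHS − RHS is never zero or negative, i.e. LHS > RHS throughout, so the relation holds for every integer in [-10, 10].

No counterexample appears in that range.

Answer: 0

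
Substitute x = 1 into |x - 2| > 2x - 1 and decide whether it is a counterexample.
Substitute x = 1 into the relation:
x = 1: LHS = |1 - 2| = |-1| = 1, RHS = 2·1 - 1 = 1; 1 > 1 — FAILS

Since the claim fails at x = 1, this value is a counterexample.

Answer: Yes, x = 1 is a counterexample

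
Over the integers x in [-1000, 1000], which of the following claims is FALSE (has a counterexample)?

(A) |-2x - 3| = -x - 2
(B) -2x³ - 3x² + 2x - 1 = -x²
(A) x = 0: LHS = |-2·0 - 3| = |-3| = 3, RHS = -0 - 2 = -2; 3 = -2 — FAILS
(B) x = 0: LHS = -2·0³ - 3·0² + 2·0 - 1 = -1, RHS = -0² = 0; -1 = 0 — FAILS

Answer: Both A and B are false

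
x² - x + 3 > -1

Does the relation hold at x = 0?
x = 0: LHS = 0² - 0 + 3 = 3; 3 > -1 — holds

The relation is satisfied at x = 0.

Answer: Yes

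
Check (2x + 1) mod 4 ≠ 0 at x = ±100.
x = 100: LHS = (2·100 + 1) mod 4 = 201 mod 4 = 1; 1 ≠ 0 — holds
x = -100: LHS = (2·(-100) + 1) mod 4 = (-199) mod 4 = 1; 1 ≠ 0 — holds

Answer: Yes, holds for both x = 100 and x = -100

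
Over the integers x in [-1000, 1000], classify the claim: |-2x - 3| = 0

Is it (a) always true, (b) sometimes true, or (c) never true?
Over all integers in [-1000, 1000], LHS − RHS is always positive; it is smallest at x = -1, where it equals 1:
x = -1: LHS = |-2·(-1) - 3| = |-1| = 1; 1 = 0 — FAILS
At the ends of the range:
x = -1000: LHS = |-2·(-1000) - 3| = |1997| = 1997; 1997 = 0 — FAILS
x = 1000: LHS = |-2·1000 - 3| = |-2003| = 2003; 2003 = 0 — FAILS
Hence LHS − RHS is never 0, i.e. the two sides are never equal, so the claimed relation (=) fails for every integer in [-1000, 1000].

No integer in the range satisfies it.

Answer: Never true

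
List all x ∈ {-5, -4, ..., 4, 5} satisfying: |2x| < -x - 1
Over all integers in [-5, 5], LHS − RHS is smallest at x = 0, where it equals 1:
x = 0: LHS = |2·0| = |0| = 0, RHS = -0 - 1 = -1; 0 < -1 — FAILS
At the ends of the range:
x = -5: LHS = |2·(-5)| = |-10| = 10, RHS = -(-5) - 1 = 4; 10 < 4 — FAILS
x = 5: LHS = |2·5| = |10| = 10, RHS = -5 - 1 = -6; 10 < -6 — FAILS
Hence LHS − RHS is never negative, i.e. LHS ≥ RHS throughout, so the claimed relation (<) fails for every integer in [-5, 5].

Answer: None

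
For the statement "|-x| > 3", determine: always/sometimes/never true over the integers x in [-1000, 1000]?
Holds at x = 4: LHS = |-4| = 4; 4 > 3 — holds
Fails at x = 0: LHS = |-0| = |0| = 0; 0 > 3 — FAILS
It is satisfied by some integers in the range but not all.

Answer: Sometimes true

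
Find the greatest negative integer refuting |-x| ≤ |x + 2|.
Testing negative integers from -1 downward:
x = -1: LHS = |-(-1)| = |1| = 1, RHS = |(-1) + 2| = |1| = 1; 1 ≤ 1 — holds
x = -2: LHS = |-(-2)| = |2| = 2, RHS = |(-2) + 2| = |0| = 0; 2 ≤ 0 — FAILS  ← closest negative counterexample to 0

Answer: x = -2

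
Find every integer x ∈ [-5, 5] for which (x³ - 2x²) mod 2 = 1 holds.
Holds for: {-5, -3, -1, 1, 3, 5}
Fails for: {-4, -2, 0, 2, 4}

Answer: {-5, -3, -1, 1, 3, 5}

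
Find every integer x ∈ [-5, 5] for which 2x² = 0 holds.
Holds for: {0}
Fails for: {-5, -4, -3, -2, -1, 1, 2, 3, 4, 5}

Answer: {0}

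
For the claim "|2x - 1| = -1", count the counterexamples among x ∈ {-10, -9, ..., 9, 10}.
Counterexamples in [-10, 10]: {-10, -9, -8, -7, -6, -5, -4, -3, -2, -1, 0, 1, 2, 3, 4, 5, 6, 7, 8, 9, 10}.

Counting them gives 21 values.

Answer: 21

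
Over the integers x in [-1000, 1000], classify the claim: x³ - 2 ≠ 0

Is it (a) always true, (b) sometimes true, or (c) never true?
Track d = LHS − RHS over the integers in [-1000, 1000]. Equality would need d = 0, but d changes sign only between consecutive integers, jumping over 0:
x = 1: LHS = 1³ - 2 = -1; -1 ≠ 0 — holds  (d = -1)
x = 2: LHS = 2³ - 2 = 6; 6 ≠ 0 — holds  (d = 6)
Away from these crossings d keeps a constant sign, and checking every integer in [-1000, 1000] confirms d ≠ 0 throughout. Hence the two sides are never equal, so the relation holds for every integer in [-1000, 1000].

No counterexample exists.

Answer: Always true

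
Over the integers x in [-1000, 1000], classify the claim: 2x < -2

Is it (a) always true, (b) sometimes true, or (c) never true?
Holds at x = -2: LHS = 2·(-2) = -4; -4 < -2 — holds
Fails at x = 0: LHS = 2·0 = 0; 0 < -2 — FAILS
It is satisfied by some integers in the range but not all.

Answer: Sometimes true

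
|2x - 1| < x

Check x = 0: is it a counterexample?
Substitute x = 0 into the relation:
x = 0: LHS = |2·0 - 1| = |-1| = 1; 1 < 0 — FAILS

Since the claim fails at x = 0, this value is a counterexample.

Answer: Yes, x = 0 is a counterexample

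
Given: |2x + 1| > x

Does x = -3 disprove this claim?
Substitute x = -3 into the relation:
x = -3: LHS = |2·(-3) + 1| = |-5| = 5; 5 > -3 — holds

The relation holds at x = -3, so it is not a counterexample.

Answer: No, x = -3 is not a counterexample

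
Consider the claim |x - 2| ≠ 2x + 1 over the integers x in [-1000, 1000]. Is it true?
Track d = LHS − RHS over the integers in [-1000, 1000]. Equality would need d = 0, but d changes sign only between consecutive integers, jumping over 0:
x = 0: LHS = |0 - 2| = |-2| = 2, RHS = 2·0 + 1 = 1; 2 ≠ 1 — holds  (d = 1)
x = 1: LHS = |1 - 2| = |-1| = 1, RHS = 2·1 + 1 = 3; 1 ≠ 3 — holds  (d = -2)
Away from these crossings d keeps a constant sign, and checking every integer in [-1000, 1000] confirms d ≠ 0 throughout. Hence the two sides are never equal, so the relation holds for every integer in [-1000, 1000].

No counterexample exists.

Answer: True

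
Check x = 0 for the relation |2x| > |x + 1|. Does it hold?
x = 0: LHS = |2·0| = |0| = 0, RHS = |0 + 1| = |1| = 1; 0 > 1 — FAILS

The relation fails at x = 0, so x = 0 is a counterexample.

Answer: No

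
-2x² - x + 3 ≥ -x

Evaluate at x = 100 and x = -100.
x = 100: LHS = -2·100² - 100 + 3 = -20097; -20097 ≥ -100 — FAILS
x = -100: LHS = -2·(-100)² - (-100) + 3 = -19897, RHS = -(-100) = 100; -19897 ≥ 100 — FAILS

Answer: No, fails for both x = 100 and x = -100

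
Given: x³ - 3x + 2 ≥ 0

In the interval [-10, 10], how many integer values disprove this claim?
Counterexamples in [-10, 10]: {-10, -9, -8, -7, -6, -5, -4, -3}.

Counting them gives 8 values.

Answer: 8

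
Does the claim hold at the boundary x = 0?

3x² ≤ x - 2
x = 0: LHS = 3·0² = 0, RHS = 0 - 2 = -2; 0 ≤ -2 — FAILS

The relation fails at x = 0, so x = 0 is a counterexample.

Answer: No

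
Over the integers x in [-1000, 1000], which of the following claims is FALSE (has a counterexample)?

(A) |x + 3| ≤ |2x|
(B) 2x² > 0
(A) x = 0: LHS = |0 + 3| = |3| = 3, RHS = |2·0| = |0| = 0; 3 ≤ 0 — FAILS
(B) x = 0: LHS = 2·0² = 0; 0 > 0 — FAILS

Answer: Both A and B are false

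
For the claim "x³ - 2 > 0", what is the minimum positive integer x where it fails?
Testing positive integers:
x = 1: LHS = 1³ - 2 = -1; -1 > 0 — FAILS  ← smallest positive counterexample

Answer: x = 1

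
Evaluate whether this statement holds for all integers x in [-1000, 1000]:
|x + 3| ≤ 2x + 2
The claim fails at x = 0:
x = 0: LHS = |0 + 3| = |3| = 3, RHS = 2·0 + 2 = 2; 3 ≤ 2 — FAILS

Because a single integer refutes it, the statement is false.

Answer: False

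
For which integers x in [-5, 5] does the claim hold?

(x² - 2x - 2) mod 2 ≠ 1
Holds for: {-4, -2, 0, 2, 4}
Fails for: {-5, -3, -1, 1, 3, 5}

Answer: {-4, -2, 0, 2, 4}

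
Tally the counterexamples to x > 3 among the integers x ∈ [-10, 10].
Counterexamples in [-10, 10]: {-10, -9, -8, -7, -6, -5, -4, -3, -2, -1, 0, 1, 2, 3}.

Counting them gives 14 values.

Answer: 14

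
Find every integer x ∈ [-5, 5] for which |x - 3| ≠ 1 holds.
Holds for: {-5, -4, -3, -2, -1, 0, 1, 3, 5}
Fails for: {2, 4}

Answer: {-5, -4, -3, -2, -1, 0, 1, 3, 5}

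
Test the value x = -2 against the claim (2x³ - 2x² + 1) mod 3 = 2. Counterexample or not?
Substitute x = -2 into the relation:
x = -2: LHS = (2·(-2)³ - 2·(-2)² + 1) mod 3 = (-23) mod 3 = 1; 1 = 2 — FAILS

Since the claim fails at x = -2, this value is a counterexample.

Answer: Yes, x = -2 is a counterexample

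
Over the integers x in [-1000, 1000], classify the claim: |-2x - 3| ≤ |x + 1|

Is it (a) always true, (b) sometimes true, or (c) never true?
Holds at x = -2: LHS = |-2·(-2) - 3| = |1| = 1, RHS = |(-2) + 1| = |-1| = 1; 1 ≤ 1 — holds
Fails at x = 0: LHS = |-2·0 - 3| = |-3| = 3, RHS = |0 + 1| = |1| = 1; 3 ≤ 1 — FAILS
It is satisfied by some integers in the range but not all.

Answer: Sometimes true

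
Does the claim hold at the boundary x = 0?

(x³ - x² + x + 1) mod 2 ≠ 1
x = 0: LHS = (0³ - 0² + 0 + 1) mod 2 = 1 mod 2 = 1; 1 ≠ 1 — FAILS

The relation fails at x = 0, so x = 0 is a counterexample.

Answer: No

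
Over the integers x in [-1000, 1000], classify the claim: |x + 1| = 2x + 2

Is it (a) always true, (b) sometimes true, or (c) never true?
Holds at x = -1: LHS = |(-1) + 1| = |0| = 0, RHS = 2·(-1) + 2 = 0; 0 = 0 — holds
Fails at x = 0: LHS = |0 + 1| = |1| = 1, RHS = 2·0 + 2 = 2; 1 = 2 — FAILS
It is satisfied by some integers in the range but not all.

Answer: Sometimes true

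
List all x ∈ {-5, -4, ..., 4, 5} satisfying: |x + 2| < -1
An absolute value is never negative, so the left side is ≥ 0 for every x, while the right side is -1. Tightest case in [-5, 5] is x = -2:
x = -2: LHS = |(-2) + 2| = |0| = 0; 0 < -1 — FAILS
Hence LHS − RHS is never negative, i.e. LHS ≥ RHS throughout, so the claimed relation (<) fails for every integer in [-5, 5].

Answer: None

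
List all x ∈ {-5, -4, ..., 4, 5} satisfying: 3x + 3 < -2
Holds for: {-5, -4, -3, -2}
Fails for: {-1, 0, 1, 2, 3, 4, 5}

Answer: {-5, -4, -3, -2}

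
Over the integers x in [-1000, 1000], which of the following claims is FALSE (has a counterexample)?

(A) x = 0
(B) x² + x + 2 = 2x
(A) x = 1: 1 = 0 — FAILS
(B) x = 0: LHS = 0² + 0 + 2 = 2, RHS = 2·0 = 0; 2 = 0 — FAILS

Answer: Both A and B are false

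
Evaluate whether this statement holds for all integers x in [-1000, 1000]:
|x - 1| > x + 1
The claim fails at x = 0:
x = 0: LHS = |0 - 1| = |-1| = 1, RHS = 0 + 1 = 1; 1 > 1 — FAILS

Because a single integer refutes it, the statement is false.

Answer: False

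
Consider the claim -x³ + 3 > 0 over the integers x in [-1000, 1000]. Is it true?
The claim fails at x = 2:
x = 2: LHS = -2³ + 3 = -5; -5 > 0 — FAILS

Because a single integer refutes it, the statement is false.

Answer: False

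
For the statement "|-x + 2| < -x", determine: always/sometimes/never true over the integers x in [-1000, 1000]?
Over all integers in [-1000, 1000], LHS − RHS is smallest at x = 0, where it equals 2:
x = 0: LHS = |-0 + 2| = |2| = 2, RHS = -0 = 0; 2 < 0 — FAILS
At the ends of the range:
x = -1000: LHS = |-(-1000) + 2| = |1002| = 1002, RHS = -(-1000) = 1000; 1002 < 1000 — FAILS
x = 1000: LHS = |-1000 + 2| = |-998| = 998; 998 < -1000 — FAILS
Hence LHS − RHS is never negative, i.e. LHS ≥ RHS throughout, so the claimed relation (<) fails for every integer in [-1000, 1000].

No integer in the range satisfies it.

Answer: Never true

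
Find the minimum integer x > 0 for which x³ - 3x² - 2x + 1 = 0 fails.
Testing positive integers:
x = 1: LHS = 1³ - 3·1² - 2·1 + 1 = -3; -3 = 0 — FAILS  ← smallest positive counterexample

Answer: x = 1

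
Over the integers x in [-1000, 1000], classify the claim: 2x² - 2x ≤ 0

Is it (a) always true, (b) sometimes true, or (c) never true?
Holds at x = 0: LHS = 2·0² - 2·0 = 0; 0 ≤ 0 — holds
Fails at x = -1: LHS = 2·(-1)² - 2·(-1) = 4; 4 ≤ 0 — FAILS
It is satisfied by some integers in the range but not all.

Answer: Sometimes true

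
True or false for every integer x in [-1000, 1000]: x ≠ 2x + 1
The claim fails at x = -1:
x = -1: RHS = 2·(-1) + 1 = -1; -1 ≠ -1 — FAILS

Because a single integer refutes it, the statement is false.

Answer: False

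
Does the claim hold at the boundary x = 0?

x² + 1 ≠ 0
x = 0: LHS = 0² + 1 = 1; 1 ≠ 0 — holds

The relation is satisfied at x = 0.

Answer: Yes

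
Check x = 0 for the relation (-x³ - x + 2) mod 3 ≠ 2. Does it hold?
x = 0: LHS = (-0³ - 0 + 2) mod 3 = 2 mod 3 = 2; 2 ≠ 2 — FAILS

The relation fails at x = 0, so x = 0 is a counterexample.

Answer: No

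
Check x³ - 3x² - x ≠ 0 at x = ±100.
x = 100: LHS = 100³ - 3·100² - 100 = 969900; 969900 ≠ 0 — holds
x = -100: LHS = (-100)³ - 3·(-100)² - (-100) = -1029900; -1029900 ≠ 0 — holds

Answer: Yes, holds for both x = 100 and x = -100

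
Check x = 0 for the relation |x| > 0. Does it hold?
x = 0: LHS = |0| = 0; 0 > 0 — FAILS

The relation fails at x = 0, so x = 0 is a counterexample.

Answer: No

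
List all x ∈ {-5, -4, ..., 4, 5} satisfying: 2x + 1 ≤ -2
Holds for: {-5, -4, -3, -2}
Fails for: {-1, 0, 1, 2, 3, 4, 5}

Answer: {-5, -4, -3, -2}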